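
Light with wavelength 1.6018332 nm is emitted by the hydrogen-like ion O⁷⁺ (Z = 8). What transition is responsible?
n = 3 → n = 1

First, find the photon energy from the wavelength (hc = 1239.84 eV·nm):
E = hc/λ = 1239.84 eV·nm / 1.6018332 nm = 774.01317 eV

The energy levels of O⁷⁺ satisfy E_n = -13.6057 × 8² / n² eV, so an emission n_i → n_f releases
ΔE = 13.6057 × 8² × (1/n_f² − 1/n_i²) eV.

Setting ΔE equal to the photon energy:
1/n_f² − 1/n_i² = 774.01317 / (13.6057 × 8²) = 0.88888891

Since 1/n_i² must be positive, we need 1/n_f² > 0.88888891, i.e. n_f ≤ 1. For each allowed n_f, solve n_i = (1/n_f² − 0.88888891)^(−1/2) and check whether it is a whole number:
  n_f = 1: 1/n_i² = 1.00000000 − 0.88888891 = 0.11111109 → n_i = 3.000  → integer, n_i = 3 ✓

Only n_f = 1 gives an integer upper level, n_i = 3.

The transition is from n = 3 to n = 1 (emission).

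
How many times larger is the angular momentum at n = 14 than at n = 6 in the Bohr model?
2.333333

In the Bohr model, L_n = nℏ, so the ratio is purely the ratio of quantum numbers:

L_14/L_6 = 14ℏ / 6ℏ = 14/6 = 2.333333

The angular momentum scales linearly with n.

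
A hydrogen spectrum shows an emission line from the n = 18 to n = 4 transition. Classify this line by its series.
Brackett series

The spectral series in hydrogen are named based on the final (lower) energy level:
- Lyman series: n_final = 1 (ultraviolet)
- Balmer series: n_final = 2 (visible/near-UV)
- Paschen series: n_final = 3 (infrared)
- Brackett series: n_final = 4 (infrared)
- Pfund series: n_final = 5 (far infrared)

Since this transition ends at n = 4, it belongs to the Brackett series.

For reference, this 18 → 4 line has photon energy
ΔE = 13.6057 eV × (1/4² - 1/18²) = 0.80836334877 eV,
corresponding to wavelength λ = hc/ΔE = 1239.84 eV·nm / 0.80836334877 eV = 1533.76573 nm in the infrared region.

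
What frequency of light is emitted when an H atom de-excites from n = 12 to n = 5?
1.09e+14 Hz

First, find the transition energy:
E_12 = -13.6057 / 12² = -0.094484 eV
E_5 = -13.6057 / 5² = -0.544228 eV
|ΔE| = |E_5 - E_12| = 0.449744 eV

Convert to Joules: E = 0.449744 eV × (1.602177 × 10⁻¹⁹ J/eV) = 7.2057e-20 J

Using E = hf:
f = E/h = 7.2057e-20 J / (6.62607 × 10⁻³⁴ J·s)
f = 1.09e+14 Hz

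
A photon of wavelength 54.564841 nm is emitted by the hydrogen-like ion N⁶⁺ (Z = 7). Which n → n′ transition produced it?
n = 13 → n = 5

First, find the photon energy from the wavelength (hc = 1239.84 eV·nm):
E = hc/λ = 1239.84 eV·nm / 54.564841 nm = 22.722324 eV

The energy levels of N⁶⁺ satisfy E_n = -13.6057 × 7² / n² eV, so an emission n_i → n_f releases
ΔE = 13.6057 × 7² × (1/n_f² − 1/n_i²) eV.

Setting ΔE equal to the photon energy:
1/n_f² − 1/n_i² = 22.722324 / (13.6057 × 7²) = 0.034082840

Since 1/n_i² must be positive, we need 1/n_f² > 0.034082840, i.e. n_f ≤ 5. For each allowed n_f, solve n_i = (1/n_f² − 0.034082840)^(−1/2) and check whether it is a whole number:
  n_f = 1: 1/n_i² = 1.000000000 − 0.034082840 = 0.965917160 → n_i = 1.017  (not an integer) ✗
  n_f = 2: 1/n_i² = 0.250000000 − 0.034082840 = 0.215917160 → n_i = 2.152  (not an integer) ✗
  n_f = 3: 1/n_i² = 0.111111111 − 0.034082840 = 0.077028271 → n_i = 3.603  (not an integer) ✗
  n_f = 4: 1/n_i² = 0.062500000 − 0.034082840 = 0.028417160 → n_i = 5.932  (not an integer) ✗
  n_f = 5: 1/n_i² = 0.040000000 − 0.034082840 = 0.005917160 → n_i = 13.000  → integer, n_i = 13 ✓

Only n_f = 5 gives an integer upper level, n_i = 13.

The transition is from n = 13 to n = 5 (emission).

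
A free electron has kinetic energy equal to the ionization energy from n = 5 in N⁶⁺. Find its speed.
3.06e+06 m/s (or 1.02% of c)

The binding energy at n = 5 for N⁶⁺ is:
E_5 = -13.6057 × 7²/5² = -26.6672 eV
|E_5| = 26.6672 eV

Convert to Joules:
KE = 26.6672 eV × (1.602177 × 10⁻¹⁹ J/eV) = 4.2726e-18 J

Using KE = ½mv²:
v = √(2·KE/m_e)
v = √(2 × 4.2726e-18 J / 9.10938 × 10⁻³¹ kg)
v = 3.06e+06 m/s

This is approximately 1.02% the speed of light.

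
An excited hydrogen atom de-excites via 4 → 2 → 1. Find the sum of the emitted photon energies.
12.75534 eV

The energy levels of hydrogen are E_n = -13.6057 / n² eV.

First transition (4 → 2):
ΔE₁ = |E_2 - E_4|
ΔE₁ = |-3.40142500000 - (-0.85035625000)| = 2.55106875 eV

Second transition (2 → 1):
ΔE₂ = |E_1 - E_2|
ΔE₂ = |-13.60570000000 - (-3.40142500000)| = 10.20427500 eV

Total energy released:
E_total = ΔE₁ + ΔE₂ = 2.55106875 + 10.20427500 = 12.75534 eV

Note: This equals the direct transition 4 → 1: 12.75534 eV ✓
Energy is conserved regardless of the path taken.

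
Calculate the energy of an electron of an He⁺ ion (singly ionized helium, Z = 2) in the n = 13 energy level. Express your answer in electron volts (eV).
-0.3220 eV

The energy levels of a hydrogen-like atom are given by:
E_n = -13.6057 Z² / n² eV  (with Z = 2 for He⁺)

For n = 13:
E_13 = -13.6057 × 2² / 13²
E_13 = -13.6057 × 4 / 169
E_13 = -0.3220 eV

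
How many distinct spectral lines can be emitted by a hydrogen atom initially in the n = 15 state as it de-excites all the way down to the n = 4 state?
66

The electron can occupy levels n = 4, 5, ..., 15 during de-excitation — that is m = 15 - 4 + 1 = 12 distinct levels.

The number of distinct spectral lines equals the number of ways to choose 2 of these m levels (each pair gives one possible emission transition):

Number of lines = m(m-1)/2 = 12×11/2 = 66

These correspond to all possible transitions between the 12 levels:
15 → 14, 15 → 13, 15 → 12, 15 → 11, 15 → 10, 15 → 9, 15 → 8, 15 → 7...

Each transition produces a photon with a unique energy (and thus wavelength). This count does not depend on Z.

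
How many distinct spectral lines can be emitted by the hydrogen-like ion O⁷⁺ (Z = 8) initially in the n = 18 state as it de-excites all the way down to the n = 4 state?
105

The electron can occupy levels n = 4, 5, ..., 18 during de-excitation — that is m = 18 - 4 + 1 = 15 distinct levels.

The number of distinct spectral lines equals the number of ways to choose 2 of these m levels (each pair gives one possible emission transition):

Number of lines = m(m-1)/2 = 15×14/2 = 105

These correspond to all possible transitions between the 15 levels:
18 → 17, 18 → 16, 18 → 15, 18 → 14, 18 → 13, 18 → 12, 18 → 11, 18 → 10...

Each transition produces a photon with a unique energy (and thus wavelength). This count does not depend on Z.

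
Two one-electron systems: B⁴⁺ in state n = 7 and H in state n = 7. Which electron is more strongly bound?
B⁴⁺ at n = 7 (E = -6.942 eV)

Using E_n = -13.6057 Z² / n² eV:

B⁴⁺ (Z = 5) at n = 7:
E = -13.6057 × 5² / 7² = -13.6057 × 25 / 49 = -6.941684 eV

H (Z = 1) at n = 7:
E = -13.6057 × 1² / 7² = -13.6057 × 1 / 49 = -0.277667 eV

Since -6.941684 eV < -0.277667 eV,
B⁴⁺ at n = 7 is more tightly bound (requires more energy to ionize).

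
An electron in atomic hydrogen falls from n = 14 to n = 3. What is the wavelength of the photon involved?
859.61 nm

First, find the transition energy using E_n = -13.6057 / n² eV:
E_14 = -13.6057 / 14² = -0.069417 eV
E_3 = -13.6057 / 3² = -1.511744 eV

Photon energy: |ΔE| = |E_3 - E_14| = 1.442327 eV

Convert to wavelength using E = hc/λ with hc = 1239.84 eV·nm:
λ = hc/E = 1239.84 eV·nm / 1.442327 eV
λ = 859.61 nm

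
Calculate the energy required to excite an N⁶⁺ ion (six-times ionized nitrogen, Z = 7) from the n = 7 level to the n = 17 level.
11.298851 eV

The energy levels of a hydrogen-like atom are E_n = -13.6057 Z² eV / n².

Energy at n = 7: E_7 = -13.6057 × 7² / 7² = -13.605700000 eV
Energy at n = 17: E_17 = -13.6057 × 7² / 17² = -2.306848789 eV

The excitation energy is the difference:
ΔE = E_17 - E_7
ΔE = -2.306848789 - (-13.605700000)
ΔE = 11.298851 eV

Since this is positive, energy must be absorbed (photon absorption).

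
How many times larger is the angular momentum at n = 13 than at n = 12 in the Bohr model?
1.083

In the Bohr model, L_n = nℏ, so the ratio is purely the ratio of quantum numbers:

L_13/L_12 = 13ℏ / 12ℏ = 13/12 = 1.083

The angular momentum scales linearly with n.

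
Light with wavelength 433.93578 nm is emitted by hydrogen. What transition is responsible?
n = 5 → n = 2

First, find the photon energy from the wavelength (hc = 1239.84 eV·nm):
E = hc/λ = 1239.84 eV·nm / 433.93578 nm = 2.8571970 eV

The energy levels of hydrogen satisfy E_n = -13.6057 / n² eV, so an emission n_i → n_f releases
ΔE = 13.6057 × (1/n_f² − 1/n_i²) eV.

Setting ΔE equal to the photon energy:
1/n_f² − 1/n_i² = 2.8571970 / 13.6057 = 0.21000000

Since 1/n_i² must be positive, we need 1/n_f² > 0.21000000, i.e. n_f ≤ 2. For each allowed n_f, solve n_i = (1/n_f² − 0.21000000)^(−1/2) and check whether it is a whole number:
  n_f = 1: 1/n_i² = 1.00000000 − 0.21000000 = 0.79000000 → n_i = 1.125  (not an integer) ✗
  n_f = 2: 1/n_i² = 0.25000000 − 0.21000000 = 0.04000000 → n_i = 5.000  → integer, n_i = 5 ✓

Only n_f = 2 gives an integer upper level, n_i = 5.

The transition is from n = 5 to n = 2 (emission).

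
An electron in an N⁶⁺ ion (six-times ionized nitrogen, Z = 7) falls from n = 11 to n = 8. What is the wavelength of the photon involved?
252.661553 nm

First, find the transition energy using E_n = -13.6057 Z² / n² eV:
E_11 = -13.6057 × 7² / 11² = -5.5097462810 eV
E_8 = -13.6057 × 7² / 8² = -10.4168640625 eV

Photon energy: |ΔE| = |E_8 - E_11| = 4.9071177815 eV

Convert to wavelength using E = hc/λ with hc = 1239.84 eV·nm:
λ = hc/E = 1239.84 eV·nm / 4.9071177815 eV
λ = 252.661553 nm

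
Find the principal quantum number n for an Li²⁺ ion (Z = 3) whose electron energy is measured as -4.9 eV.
n = 5

The exact energy levels follow E_n = -13.6057 Z² / n² eV with Z = 3.

The measured value (-4.9 eV) is reported to only 2 significant figures, so we must test candidate n values and see which one matches to that precision.

Candidate energies:
  n = 3:  E = -13.6057 × 3² / 3² = -13.60570 eV
  n = 4:  E = -13.6057 × 3² / 4² = -7.65321 eV
  n = 5:  E = -13.6057 × 3² / 5² = -4.89805 eV  ← matches
  n = 6:  E = -13.6057 × 3² / 6² = -3.40143 eV
  n = 7:  E = -13.6057 × 3² / 7² = -2.49901 eV

Checking against the measurement of -4.9 eV (2 sig figs), only n = 5 agrees:
E_5 = -4.89805 eV, which rounds to -4.9 eV ✓

Therefore n = 5.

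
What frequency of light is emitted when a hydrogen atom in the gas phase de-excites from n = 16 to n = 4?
1.9276e+14 Hz

First, find the transition energy:
E_16 = -13.6057 / 16² = -0.05314727 eV
E_4 = -13.6057 / 4² = -0.85035625 eV
|ΔE| = |E_4 - E_16| = 0.79720898 eV

Convert to Joules: E = 0.79720898 eV × (1.602177 × 10⁻¹⁹ J/eV) = 1.277270e-19 J

Using E = hf:
f = E/h = 1.277270e-19 J / (6.62607 × 10⁻³⁴ J·s)
f = 1.9276e+14 Hz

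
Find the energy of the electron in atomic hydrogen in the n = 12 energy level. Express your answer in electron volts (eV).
-0.09448 eV

The energy levels of a hydrogen-like atom are given by:
E_n = -13.6057 eV / n²

For n = 12:
E_12 = -13.6057 eV / 12²
E_12 = -13.6057 eV / 144
E_12 = -0.09448 eV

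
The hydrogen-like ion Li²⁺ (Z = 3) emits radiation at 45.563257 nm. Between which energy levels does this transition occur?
n = 6 → n = 2

First, find the photon energy from the wavelength (hc = 1239.84 eV·nm):
E = hc/λ = 1239.84 eV·nm / 45.563257 nm = 27.211400 eV

The energy levels of Li²⁺ satisfy E_n = -13.6057 × 3² / n² eV, so an emission n_i → n_f releases
ΔE = 13.6057 × 3² × (1/n_f² − 1/n_i²) eV.

Setting ΔE equal to the photon energy:
1/n_f² − 1/n_i² = 27.211400 / (13.6057 × 3²) = 0.22222222

Since 1/n_i² must be positive, we need 1/n_f² > 0.22222222, i.e. n_f ≤ 2. For each allowed n_f, solve n_i = (1/n_f² − 0.22222222)^(−1/2) and check whether it is a whole number:
  n_f = 1: 1/n_i² = 1.00000000 − 0.22222222 = 0.77777778 → n_i = 1.134  (not an integer) ✗
  n_f = 2: 1/n_i² = 0.25000000 − 0.22222222 = 0.02777778 → n_i = 6.000  → integer, n_i = 6 ✓

Only n_f = 2 gives an integer upper level, n_i = 6.

The transition is from n = 6 to n = 2 (emission).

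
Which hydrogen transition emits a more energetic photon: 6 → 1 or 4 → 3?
6 → 1

Calculate the energy for each transition:

Transition 6 → 1:
ΔE₁ = |E_1 - E_6| = |-13.6057/1² - (-13.6057/6²)|
ΔE₁ = |-13.60570000000 - (-0.37793611111)| = 13.22776389 eV

Transition 4 → 3:
ΔE₂ = |E_3 - E_4| = |-13.6057/3² - (-13.6057/4²)|
ΔE₂ = |-1.51174444444 - (-0.85035625000)| = 0.66138819 eV

Since 13.22776389 eV > 0.66138819 eV, the transition 6 → 1 emits the more energetic photon.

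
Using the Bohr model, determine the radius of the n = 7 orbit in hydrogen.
2.5930 nm (or 25.9297 Å)

The Bohr radius formula is:
r_n = n² a₀ / Z

where a₀ = 0.0529177 nm is the Bohr radius.

For H (Z = 1) at n = 7:
r_7 = 7² × 0.0529177 nm / 1
r_7 = 49 × 0.0529177 nm / 1
r_7 = 2.59297 nm / 1
r_7 = 2.5930 nm

The electron orbits at approximately 2.5930 nm from the nucleus.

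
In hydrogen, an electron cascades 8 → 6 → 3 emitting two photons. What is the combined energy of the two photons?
1.2992 eV

The energy levels of hydrogen are E_n = -13.6057 / n² eV.

First transition (8 → 6):
ΔE₁ = |E_6 - E_8|
ΔE₁ = |-0.3779361111 - (-0.2125890625)| = 0.1653470 eV

Second transition (6 → 3):
ΔE₂ = |E_3 - E_6|
ΔE₂ = |-1.5117444444 - (-0.3779361111)| = 1.1338083 eV

Total energy released:
E_total = ΔE₁ + ΔE₂ = 0.1653470 + 1.1338083 = 1.2992 eV

Note: This equals the direct transition 8 → 3: 1.2992 eV ✓
Energy is conserved regardless of the path taken.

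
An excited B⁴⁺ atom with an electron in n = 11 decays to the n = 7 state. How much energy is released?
4.1306 eV

The energy levels are E_n = -13.6057 Z² eV / n².

Energy at n = 11: E_11 = -13.6057 × 5² / 11² = -2.8110950 eV
Energy at n = 7: E_7 = -13.6057 × 5² / 7² = -6.9416837 eV

For emission (electron falling to lower state), the photon energy is:
E_photon = E_11 - E_7 = |-2.8110950 - (-6.9416837)|
E_photon = 4.1306 eV

This energy is carried away by the emitted photon.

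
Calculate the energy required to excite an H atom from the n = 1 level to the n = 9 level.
13.43773 eV

The energy levels of a hydrogen-like atom are E_n = -13.6057 eV / n².

Energy at n = 1: E_1 = -13.6057 / 1² = -13.60570000 eV
Energy at n = 9: E_9 = -13.6057 / 9² = -0.16797160 eV

The excitation energy is the difference:
ΔE = E_9 - E_1
ΔE = -0.16797160 - (-13.60570000)
ΔE = 13.43773 eV

Since this is positive, energy must be absorbed (photon absorption).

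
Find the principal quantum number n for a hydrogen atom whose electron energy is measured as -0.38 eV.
n = 6

The exact energy levels follow E_n = -13.6057 eV / n².

The measured value (-0.38 eV) is reported to only 2 significant figures, so we must test candidate n values and see which one matches to that precision.

Candidate energies:
  n = 4:  E = -13.6057/4² = -0.85036 eV
  n = 5:  E = -13.6057/5² = -0.54423 eV
  n = 6:  E = -13.6057/6² = -0.37794 eV  ← matches
  n = 7:  E = -13.6057/7² = -0.27767 eV
  n = 8:  E = -13.6057/8² = -0.21259 eV

Checking against the measurement of -0.38 eV (2 sig figs), only n = 6 agrees:
E_6 = -0.37794 eV, which rounds to -0.38 eV ✓

Therefore n = 6.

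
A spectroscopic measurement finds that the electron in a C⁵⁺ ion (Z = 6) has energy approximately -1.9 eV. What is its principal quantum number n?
n = 16

The exact energy levels follow E_n = -13.6057 Z² / n² eV with Z = 6.

The measured value (-1.9 eV) is reported to only 2 significant figures, so we must test candidate n values and see which one matches to that precision.

Candidate energies:
  n = 14:  E = -13.6057 × 6² / 14² = -2.49901 eV
  n = 15:  E = -13.6057 × 6² / 15² = -2.17691 eV
  n = 16:  E = -13.6057 × 6² / 16² = -1.91330 eV  ← matches
  n = 17:  E = -13.6057 × 6² / 17² = -1.69483 eV
  n = 18:  E = -13.6057 × 6² / 18² = -1.51174 eV

Checking against the measurement of -1.9 eV (2 sig figs), only n = 16 agrees:
E_16 = -1.91330 eV, which rounds to -1.9 eV ✓

Therefore n = 16.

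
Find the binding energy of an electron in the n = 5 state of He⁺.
2.18 eV

The ionization energy is the energy needed to remove the electron completely (n → ∞).

For a hydrogen-like ion with Z = 2, E_n = -13.6057 Z² / n² eV.

At n = 5: E_5 = -13.6057 × 2² / 5² = -2.17691 eV
At n = ∞: E_∞ = 0 eV

Ionization energy = E_∞ - E_5 = 0 - (-2.17691) = 2.17691 eV
Ionization energy ≈ 2.18 eV

This is also called the binding energy of the electron in state n = 5.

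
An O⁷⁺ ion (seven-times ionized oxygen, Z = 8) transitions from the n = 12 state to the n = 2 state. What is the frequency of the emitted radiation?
5.118e+16 Hz

First, find the transition energy:
E_12 = -13.6057 × 8² / 12² = -6.046978 eV
E_2 = -13.6057 × 8² / 2² = -217.691200 eV
|ΔE| = |E_2 - E_12| = 211.644222 eV

Convert to Joules: E = 211.644222 eV × (1.602177 × 10⁻¹⁹ J/eV) = 3.39092e-17 J

Using E = hf:
f = E/h = 3.39092e-17 J / (6.62607 × 10⁻³⁴ J·s)
f = 5.118e+16 Hz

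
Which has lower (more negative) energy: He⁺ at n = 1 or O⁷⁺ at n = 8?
He⁺ at n = 1 (E = -54.4228 eV)

Using E_n = -13.6057 Z² / n² eV:

He⁺ (Z = 2) at n = 1:
E = -13.6057 × 2² / 1² = -13.6057 × 4 / 1 = -54.4228000 eV

O⁷⁺ (Z = 8) at n = 8:
E = -13.6057 × 8² / 8² = -13.6057 × 64 / 64 = -13.6057000 eV

Since -54.4228000 eV < -13.6057000 eV,
He⁺ at n = 1 is more tightly bound (requires more energy to ionize).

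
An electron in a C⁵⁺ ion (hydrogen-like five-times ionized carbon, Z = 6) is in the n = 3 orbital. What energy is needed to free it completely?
54.42 eV

The ionization energy is the energy needed to remove the electron completely (n → ∞).

For a hydrogen-like ion with Z = 6, E_n = -13.6057 Z² / n² eV.

At n = 3: E_3 = -13.6057 × 6² / 3² = -54.42280 eV
At n = ∞: E_∞ = 0 eV

Ionization energy = E_∞ - E_3 = 0 - (-54.42280) = 54.42280 eV
Ionization energy ≈ 54.42 eV

This is also called the binding energy of the electron in state n = 3.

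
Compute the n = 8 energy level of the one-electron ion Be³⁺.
-3.401 eV

For hydrogen-like ions, the energy levels scale with Z²:
E_n = -13.6057 Z² / n² eV

For Be³⁺ (Z = 4) at n = 8:
E_8 = -13.6057 × 4² / 8²
E_8 = -13.6057 × 16 / 64
E_8 = -217.6912 / 64
E_8 = -3.401 eV

The energy is 16 times more negative than hydrogen at the same n due to the stronger nuclear charge.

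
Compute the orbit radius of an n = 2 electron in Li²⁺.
0.0706 nm (or 0.7056 Å)

The Bohr radius formula is:
r_n = n² a₀ / Z

where a₀ = 0.0529177 nm is the Bohr radius.

For Li²⁺ (Z = 3) at n = 2:
r_2 = 2² × 0.0529177 nm / 3
r_2 = 4 × 0.0529177 nm / 3
r_2 = 0.21167 nm / 3
r_2 = 0.0706 nm

The electron orbits at approximately 0.0706 nm from the nucleus.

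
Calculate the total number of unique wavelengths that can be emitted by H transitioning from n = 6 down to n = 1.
15

The electron can occupy levels n = 1, 2, ..., 6 during de-excitation — that is m = 6 - 1 + 1 = 6 distinct levels.

The number of distinct spectral lines equals the number of ways to choose 2 of these m levels (each pair gives one possible emission transition):

Number of lines = m(m-1)/2 = 6×5/2 = 15

These correspond to all possible transitions between the 6 levels:
6 → 5, 6 → 4, 6 → 3, 6 → 2, 6 → 1, 5 → 4, 5 → 3, 5 → 2...

Each transition produces a photon with a unique energy (and thus wavelength). This count does not depend on Z.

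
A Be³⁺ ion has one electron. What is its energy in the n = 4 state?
-13.6057 eV

For hydrogen-like ions, the energy levels scale with Z²:
E_n = -13.6057 Z² / n² eV

For Be³⁺ (Z = 4) at n = 4:
E_4 = -13.6057 × 4² / 4²
E_4 = -13.6057 × 16 / 16
E_4 = -217.6912 / 16
E_4 = -13.6057 eV

The energy is 16 times more negative than hydrogen at the same n due to the stronger nuclear charge.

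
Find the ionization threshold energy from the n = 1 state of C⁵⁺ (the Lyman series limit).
489.805200 eV

The series limit corresponds to the transition from n = ∞ to n = 1.
This is the highest energy (shortest wavelength) transition in the Lyman series.

E_∞ = 0 eV
E_1 = -13.6057 × 6² / 1² = -489.805200 eV

Energy at series limit:
ΔE = E_∞ - E_1 = 0 - (-489.805200) = 489.805200 eV

This energy equals the ionization energy from the n = 1 state of C⁵⁺.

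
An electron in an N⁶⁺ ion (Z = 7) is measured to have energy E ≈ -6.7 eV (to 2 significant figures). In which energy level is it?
n = 10

The exact energy levels follow E_n = -13.6057 Z² / n² eV with Z = 7.

The measured value (-6.7 eV) is reported to only 2 significant figures, so we must test candidate n values and see which one matches to that precision.

Candidate energies:
  n = 8:  E = -13.6057 × 7² / 8² = -10.41686 eV
  n = 9:  E = -13.6057 × 7² / 9² = -8.23061 eV
  n = 10:  E = -13.6057 × 7² / 10² = -6.66679 eV  ← matches
  n = 11:  E = -13.6057 × 7² / 11² = -5.50975 eV
  n = 12:  E = -13.6057 × 7² / 12² = -4.62972 eV

Checking against the measurement of -6.7 eV (2 sig figs), only n = 10 agrees:
E_10 = -6.66679 eV, which rounds to -6.7 eV ✓

Therefore n = 10.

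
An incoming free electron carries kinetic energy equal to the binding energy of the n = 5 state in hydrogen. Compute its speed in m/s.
4.3754e+05 m/s (or 0.1459% of c)

The binding energy at n = 5 for hydrogen is:
E_5 = -13.6057/5² = -0.54422800 eV
|E_5| = 0.54422800 eV

Convert to Joules:
KE = 0.54422800 eV × (1.602177 × 10⁻¹⁹ J/eV) = 8.719496e-20 J

Using KE = ½mv²:
v = √(2·KE/m_e)
v = √(2 × 8.719496e-20 J / 9.10938 × 10⁻³¹ kg)
v = 4.3754e+05 m/s

This is approximately 0.1459% the speed of light.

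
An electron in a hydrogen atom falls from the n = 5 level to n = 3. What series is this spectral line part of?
Paschen series

The spectral series in hydrogen are named based on the final (lower) energy level:
- Lyman series: n_final = 1 (ultraviolet)
- Balmer series: n_final = 2 (visible/near-UV)
- Paschen series: n_final = 3 (infrared)
- Brackett series: n_final = 4 (infrared)
- Pfund series: n_final = 5 (far infrared)

Since this transition ends at n = 3, it belongs to the Paschen series.

For reference, this 5 → 3 line has photon energy
ΔE = 13.6057 eV × (1/3² - 1/5²) = 0.9675164444 eV,
corresponding to wavelength λ = hc/ΔE = 1239.84 eV·nm / 0.9675164444 eV = 1281.4666 nm in the infrared region.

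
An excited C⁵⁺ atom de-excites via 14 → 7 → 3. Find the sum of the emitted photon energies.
51.9238 eV

The energy levels of C⁵⁺ are E_n = -13.6057 × 6² / n² eV.

First transition (14 → 7):
ΔE₁ = |E_7 - E_14|
ΔE₁ = |-9.9960244898 - (-2.4990061224)| = 7.4970184 eV

Second transition (7 → 3):
ΔE₂ = |E_3 - E_7|
ΔE₂ = |-54.4228000000 - (-9.9960244898)| = 44.4267755 eV

Total energy released:
E_total = ΔE₁ + ΔE₂ = 7.4970184 + 44.4267755 = 51.9238 eV

Note: This equals the direct transition 14 → 3: 51.9238 eV ✓
Energy is conserved regardless of the path taken.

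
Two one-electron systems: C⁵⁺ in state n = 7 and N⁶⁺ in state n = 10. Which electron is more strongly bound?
C⁵⁺ at n = 7 (E = -10.00 eV)

Using E_n = -13.6057 Z² / n² eV:

C⁵⁺ (Z = 6) at n = 7:
E = -13.6057 × 6² / 7² = -13.6057 × 36 / 49 = -9.99602 eV

N⁶⁺ (Z = 7) at n = 10:
E = -13.6057 × 7² / 10² = -13.6057 × 49 / 100 = -6.66679 eV

Since -9.99602 eV < -6.66679 eV,
C⁵⁺ at n = 7 is more tightly bound (requires more energy to ionize).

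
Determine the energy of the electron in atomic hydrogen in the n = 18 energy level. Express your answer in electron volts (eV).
-0.04 eV

The energy levels of a hydrogen-like atom are given by:
E_n = -13.6057 eV / n²

For n = 18:
E_18 = -13.6057 eV / 18²
E_18 = -13.6057 eV / 324
E_18 = -0.04 eV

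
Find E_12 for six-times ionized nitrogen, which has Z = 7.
-4.62972 eV

For hydrogen-like ions, the energy levels scale with Z²:
E_n = -13.6057 Z² / n² eV

For N⁶⁺ (Z = 7) at n = 12:
E_12 = -13.6057 × 7² / 12²
E_12 = -13.6057 × 49 / 144
E_12 = -666.6793 / 144
E_12 = -4.62972 eV

The energy is 49 times more negative than hydrogen at the same n due to the stronger nuclear charge.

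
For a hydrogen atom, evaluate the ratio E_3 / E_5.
2.778

Using E_n = -13.6057 Z² / n² eV with Z = 1:

E_3 = -13.6057 / 3² = -13.6057 / 9 = -1.511744444 eV
E_5 = -13.6057 / 5² = -13.6057 / 25 = -0.544228000 eV

The ratio is:
E_3/E_5 = (-1.511744444) / (-0.544228000)
E_3/E_5 = (-13.6057/9) / (-13.6057/25)
E_3/E_5 = 25/9
E_3/E_5 = 2.778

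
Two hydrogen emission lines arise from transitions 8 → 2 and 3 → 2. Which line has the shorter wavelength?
8 → 2

Calculate the energy for each transition:

Transition 8 → 2:
ΔE₁ = |E_2 - E_8| = |-13.6057/2² - (-13.6057/8²)|
ΔE₁ = |-3.40142500000 - (-0.21258906250)| = 3.18883594 eV

Transition 3 → 2:
ΔE₂ = |E_2 - E_3| = |-13.6057/2² - (-13.6057/3²)|
ΔE₂ = |-3.40142500000 - (-1.51174444444)| = 1.88968056 eV

Since 3.18883594 eV > 1.88968056 eV, the transition 8 → 2 emits the more energetic photon.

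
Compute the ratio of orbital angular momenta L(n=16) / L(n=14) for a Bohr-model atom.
1.14

In the Bohr model, L_n = nℏ, so the ratio is purely the ratio of quantum numbers:

L_16/L_14 = 16ℏ / 14ℏ = 16/14 = 1.14

The angular momentum scales linearly with n.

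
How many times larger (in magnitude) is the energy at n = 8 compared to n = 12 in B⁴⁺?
2.250

Using E_n = -13.6057 Z² / n² eV with Z = 5:

E_8 = -13.6057 × 5² / 8² = -340.1425 / 64 = -5.314726563 eV
E_12 = -13.6057 × 5² / 12² = -340.1425 / 144 = -2.362100694 eV

The ratio is:
E_8/E_12 = (-5.314726563) / (-2.362100694)
E_8/E_12 = (-340.1425/64) / (-340.1425/144)
E_8/E_12 = 144/64
E_8/E_12 = 2.250
(Note: the Z² factors cancel in the ratio.)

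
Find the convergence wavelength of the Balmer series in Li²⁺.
40.501 nm

The series limit corresponds to the transition from n = ∞ to n = 2.
This is the highest energy (shortest wavelength) transition in the Balmer series.

E_∞ = 0 eV
E_2 = -13.6057 × 3² / 2² = -30.61283 eV

Energy at series limit:
ΔE = E_∞ - E_2 = 0 - (-30.61283) = 30.61283 eV
λ = hc/E = 1239.84 eV·nm / 30.61283 eV = 40.501 nm

This energy equals the ionization energy from the n = 2 state of Li²⁺.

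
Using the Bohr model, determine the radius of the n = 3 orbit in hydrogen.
0.476260 nm (or 4.762595 Å)

The Bohr radius formula is:
r_n = n² a₀ / Z

where a₀ = 0.052917721 nm is the Bohr radius.

For H (Z = 1) at n = 3:
r_3 = 3² × 0.052917721 nm / 1
r_3 = 9 × 0.052917721 nm / 1
r_3 = 0.4762595 nm / 1
r_3 = 0.476260 nm

The electron orbits at approximately 0.476260 nm from the nucleus.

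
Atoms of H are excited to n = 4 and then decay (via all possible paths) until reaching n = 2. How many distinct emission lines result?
3

The electron can occupy levels n = 2, 3, ..., 4 during de-excitation — that is m = 4 - 2 + 1 = 3 distinct levels.

The number of distinct spectral lines equals the number of ways to choose 2 of these m levels (each pair gives one possible emission transition):

Number of lines = m(m-1)/2 = 3×2/2 = 3

These correspond to all possible transitions between the 3 levels:
4 → 3, 4 → 2, 3 → 2

Each transition produces a photon with a unique energy (and thus wavelength). This count does not depend on Z.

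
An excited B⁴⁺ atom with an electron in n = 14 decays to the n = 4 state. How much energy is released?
19.523 eV

The energy levels are E_n = -13.6057 Z² eV / n².

Energy at n = 14: E_14 = -13.6057 × 5² / 14² = -1.735421 eV
Energy at n = 4: E_4 = -13.6057 × 5² / 4² = -21.258906 eV

For emission (electron falling to lower state), the photon energy is:
E_photon = E_14 - E_4 = |-1.735421 - (-21.258906)|
E_photon = 19.523 eV

This energy is carried away by the emitted photon.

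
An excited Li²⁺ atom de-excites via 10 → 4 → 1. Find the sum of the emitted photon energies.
121.22679 eV

The energy levels of Li²⁺ are E_n = -13.6057 × 3² / n² eV.

First transition (10 → 4):
ΔE₁ = |E_4 - E_10|
ΔE₁ = |-7.65320625000 - (-1.22451300000)| = 6.42869325 eV

Second transition (4 → 1):
ΔE₂ = |E_1 - E_4|
ΔE₂ = |-122.45130000000 - (-7.65320625000)| = 114.79809375 eV

Total energy released:
E_total = ΔE₁ + ΔE₂ = 6.42869325 + 114.79809375 = 121.22679 eV

Note: This equals the direct transition 10 → 1: 121.22679 eV ✓
Energy is conserved regardless of the path taken.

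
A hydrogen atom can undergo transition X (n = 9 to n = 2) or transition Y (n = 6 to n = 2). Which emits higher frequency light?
9 → 2

Calculate the energy for each transition:

Transition 9 → 2:
ΔE₁ = |E_2 - E_9| = |-13.6057/2² - (-13.6057/9²)|
ΔE₁ = |-3.4014250000 - (-0.1679716049)| = 3.2334534 eV

Transition 6 → 2:
ΔE₂ = |E_2 - E_6| = |-13.6057/2² - (-13.6057/6²)|
ΔE₂ = |-3.4014250000 - (-0.3779361111)| = 3.0234889 eV

Since 3.2334534 eV > 3.0234889 eV, the transition 9 → 2 emits the more energetic photon.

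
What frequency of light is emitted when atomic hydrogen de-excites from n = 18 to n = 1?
3.2797e+15 Hz

First, find the transition energy:
E_18 = -13.6057 / 18² = -0.041993 eV
E_1 = -13.6057 / 1² = -13.605700 eV
|ΔE| = |E_1 - E_18| = 13.563707 eV

Convert to Joules: E = 13.563707 eV × (1.602177 × 10⁻¹⁹ J/eV) = 2.173146e-18 J

Using E = hf:
f = E/h = 2.173146e-18 J / (6.62607 × 10⁻³⁴ J·s)
f = 3.2797e+15 Hz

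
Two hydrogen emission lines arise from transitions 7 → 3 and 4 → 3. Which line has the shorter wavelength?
7 → 3

Calculate the energy for each transition:

Transition 7 → 3:
ΔE₁ = |E_3 - E_7| = |-13.6057/3² - (-13.6057/7²)|
ΔE₁ = |-1.511744444 - (-0.277667347)| = 1.234077 eV

Transition 4 → 3:
ΔE₂ = |E_3 - E_4| = |-13.6057/3² - (-13.6057/4²)|
ΔE₂ = |-1.511744444 - (-0.850356250)| = 0.661388 eV

Since 1.234077 eV > 0.661388 eV, the transition 7 → 3 emits the more energetic photon.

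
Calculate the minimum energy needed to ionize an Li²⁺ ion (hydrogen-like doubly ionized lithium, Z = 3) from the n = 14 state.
0.62475 eV

The ionization energy is the energy needed to remove the electron completely (n → ∞).

For a hydrogen-like ion with Z = 3, E_n = -13.6057 Z² / n² eV.

At n = 14: E_14 = -13.6057 × 3² / 14² = -0.62475153 eV
At n = ∞: E_∞ = 0 eV

Ionization energy = E_∞ - E_14 = 0 - (-0.62475153) = 0.62475153 eV
Ionization energy ≈ 0.62475 eV

This is also called the binding energy of the electron in state n = 14.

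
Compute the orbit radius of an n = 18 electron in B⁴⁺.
3.4291 nm (or 34.2907 Å)

The Bohr radius formula is:
r_n = n² a₀ / Z

where a₀ = 0.0529177 nm is the Bohr radius.

For B⁴⁺ (Z = 5) at n = 18:
r_18 = 18² × 0.0529177 nm / 5
r_18 = 324 × 0.0529177 nm / 5
r_18 = 17.14533 nm / 5
r_18 = 3.4291 nm

The electron orbits at approximately 3.4291 nm from the nucleus.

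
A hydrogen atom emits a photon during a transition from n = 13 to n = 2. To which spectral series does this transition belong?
Balmer series

The spectral series in hydrogen are named based on the final (lower) energy level:
- Lyman series: n_final = 1 (ultraviolet)
- Balmer series: n_final = 2 (visible/near-UV)
- Paschen series: n_final = 3 (infrared)
- Brackett series: n_final = 4 (infrared)
- Pfund series: n_final = 5 (far infrared)

Since this transition ends at n = 2, it belongs to the Balmer series.

For reference, this 13 → 2 line has photon energy
ΔE = 13.6057 eV × (1/2² - 1/13²) = 3.3209178994 eV,
corresponding to wavelength λ = hc/ΔE = 1239.84 eV·nm / 3.3209178994 eV = 373.342563 nm in the visible/near-UV region.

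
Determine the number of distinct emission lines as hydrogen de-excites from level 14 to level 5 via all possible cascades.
45

The electron can occupy levels n = 5, 6, ..., 14 during de-excitation — that is m = 14 - 5 + 1 = 10 distinct levels.

The number of distinct spectral lines equals the number of ways to choose 2 of these m levels (each pair gives one possible emission transition):

Number of lines = m(m-1)/2 = 10×9/2 = 45

These correspond to all possible transitions between the 10 levels:
14 → 13, 14 → 12, 14 → 11, 14 → 10, 14 → 9, 14 → 8, 14 → 7, 14 → 6...

Each transition produces a photon with a unique energy (and thus wavelength). This count does not depend on Z.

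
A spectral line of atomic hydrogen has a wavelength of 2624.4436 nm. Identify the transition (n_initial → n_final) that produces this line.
n = 6 → n = 4

First, find the photon energy from the wavelength (hc = 1239.84 eV·nm):
E = hc/λ = 1239.84 eV·nm / 2624.4436 nm = 0.47242014 eV

The energy levels of hydrogen satisfy E_n = -13.6057 / n² eV, so an emission n_i → n_f releases
ΔE = 13.6057 × (1/n_f² − 1/n_i²) eV.

Setting ΔE equal to the photon energy:
1/n_f² − 1/n_i² = 0.47242014 / 13.6057 = 0.034722222

Since 1/n_i² must be positive, we need 1/n_f² > 0.034722222, i.e. n_f ≤ 5. For each allowed n_f, solve n_i = (1/n_f² − 0.034722222)^(−1/2) and check whether it is a whole number:
  n_f = 1: 1/n_i² = 1.000000000 − 0.034722222 = 0.965277778 → n_i = 1.018  (not an integer) ✗
  n_f = 2: 1/n_i² = 0.250000000 − 0.034722222 = 0.215277778 → n_i = 2.155  (not an integer) ✗
  n_f = 3: 1/n_i² = 0.111111111 − 0.034722222 = 0.076388889 → n_i = 3.618  (not an integer) ✗
  n_f = 4: 1/n_i² = 0.062500000 − 0.034722222 = 0.027777778 → n_i = 6.000  → integer, n_i = 6 ✓
  n_f = 5: 1/n_i² = 0.040000000 − 0.034722222 = 0.005277778 → n_i = 13.765  (not an integer) ✗

Only n_f = 4 gives an integer upper level, n_i = 6.

The transition is from n = 6 to n = 4 (emission).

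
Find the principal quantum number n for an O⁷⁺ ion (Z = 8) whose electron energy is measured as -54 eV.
n = 4

The exact energy levels follow E_n = -13.6057 Z² / n² eV with Z = 8.

The measured value (-54 eV) is reported to only 2 significant figures, so we must test candidate n values and see which one matches to that precision.

Candidate energies:
  n = 2:  E = -13.6057 × 8² / 2² = -217.69120 eV
  n = 3:  E = -13.6057 × 8² / 3² = -96.75164 eV
  n = 4:  E = -13.6057 × 8² / 4² = -54.42280 eV  ← matches
  n = 5:  E = -13.6057 × 8² / 5² = -34.83059 eV
  n = 6:  E = -13.6057 × 8² / 6² = -24.18791 eV

Checking against the measurement of -54 eV (2 sig figs), only n = 4 agrees:
E_4 = -54.42280 eV, which rounds to -54 eV ✓

Therefore n = 4.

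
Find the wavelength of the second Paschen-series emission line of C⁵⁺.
35.5963 nm

The lines of a series are numbered from the longest wavelength (smallest ΔE) outward; the second line is the transition from n = n_f + 2 to n_f.
The Paschen series has all transitions ending at n_f = 3.

For C⁵⁺ (Z = 6), the second line (β-line) is the jump from n = 5 to n = 3:
E_5 = -13.6057 × 6² / 5² = -19.592208 eV
E_3 = -13.6057 × 6² / 3² = -54.422800 eV
ΔE = E_5 - E_3 = 34.830592 eV

λ = hc/E = 1239.84 eV·nm / 34.830592 eV
λ = 35.5963 nm

This is the β-line of the Paschen series in C⁵⁺.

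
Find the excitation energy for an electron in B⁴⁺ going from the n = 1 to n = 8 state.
334.828 eV

The energy levels of a hydrogen-like atom are E_n = -13.6057 Z² eV / n².

Energy at n = 1: E_1 = -13.6057 × 5² / 1² = -340.142500 eV
Energy at n = 8: E_8 = -13.6057 × 5² / 8² = -5.314727 eV

The excitation energy is the difference:
ΔE = E_8 - E_1
ΔE = -5.314727 - (-340.142500)
ΔE = 334.828 eV

Since this is positive, energy must be absorbed (photon absorption).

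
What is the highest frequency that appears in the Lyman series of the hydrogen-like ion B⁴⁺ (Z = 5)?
8.22e+16 Hz

The series limit corresponds to the transition from n = ∞ to n = 1.
This is the highest energy (shortest wavelength) transition in the Lyman series.

E_∞ = 0 eV
E_1 = -13.6057 × 5² / 1² = -340.142500 eV

Energy at series limit:
ΔE = E_∞ - E_1 = 0 - (-340.142500) = 340.142500 eV
E = 340.142500 eV × (1.602177 × 10⁻¹⁹ J/eV) = 5.4497e-17 J
f = E/h = 5.4497e-17 J / (6.62607 × 10⁻³⁴ J·s) = 8.22e+16 Hz

This energy equals the ionization energy from the n = 1 state of B⁴⁺.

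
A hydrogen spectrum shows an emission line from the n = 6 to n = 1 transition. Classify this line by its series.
Lyman series

The spectral series in hydrogen are named based on the final (lower) energy level:
- Lyman series: n_final = 1 (ultraviolet)
- Balmer series: n_final = 2 (visible/near-UV)
- Paschen series: n_final = 3 (infrared)
- Brackett series: n_final = 4 (infrared)
- Pfund series: n_final = 5 (far infrared)

Since this transition ends at n = 1, it belongs to the Lyman series.

For reference, this 6 → 1 line has photon energy
ΔE = 13.6057 eV × (1/1² - 1/6²) = 13.22776389 eV,
corresponding to wavelength λ = hc/ΔE = 1239.84 eV·nm / 13.22776389 eV = 93.730128 nm in the ultraviolet region.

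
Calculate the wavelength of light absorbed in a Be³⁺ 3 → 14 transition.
53.73 nm

First, find the transition energy using E_n = -13.6057 Z² / n² eV:
E_3 = -13.6057 × 4² / 3² = -24.1879 eV
E_14 = -13.6057 × 4² / 14² = -1.1107 eV

Photon energy: |ΔE| = |E_14 - E_3| = 23.0772 eV

Convert to wavelength using E = hc/λ with hc = 1239.84 eV·nm:
λ = hc/E = 1239.84 eV·nm / 23.0772 eV
λ = 53.73 nm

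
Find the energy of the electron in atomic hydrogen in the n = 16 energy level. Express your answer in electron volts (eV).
-0.0531 eV

The energy levels of a hydrogen-like atom are given by:
E_n = -13.6057 eV / n²

For n = 16:
E_16 = -13.6057 eV / 16²
E_16 = -13.6057 eV / 256
E_16 = -0.0531 eV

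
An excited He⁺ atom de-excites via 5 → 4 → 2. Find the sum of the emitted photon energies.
11.428788 eV

The energy levels of He⁺ are E_n = -13.6057 × 2² / n² eV.

First transition (5 → 4):
ΔE₁ = |E_4 - E_5|
ΔE₁ = |-3.401425000000 - (-2.176912000000)| = 1.224513000 eV

Second transition (4 → 2):
ΔE₂ = |E_2 - E_4|
ΔE₂ = |-13.605700000000 - (-3.401425000000)| = 10.204275000 eV

Total energy released:
E_total = ΔE₁ + ΔE₂ = 1.224513000 + 10.204275000 = 11.428788 eV

Note: This equals the direct transition 5 → 2: 11.428788 eV ✓
Energy is conserved regardless of the path taken.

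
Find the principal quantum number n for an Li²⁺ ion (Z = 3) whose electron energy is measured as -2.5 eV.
n = 7

The exact energy levels follow E_n = -13.6057 Z² / n² eV with Z = 3.

The measured value (-2.5 eV) is reported to only 2 significant figures, so we must test candidate n values and see which one matches to that precision.

Candidate energies:
  n = 5:  E = -13.6057 × 3² / 5² = -4.89805 eV
  n = 6:  E = -13.6057 × 3² / 6² = -3.40143 eV
  n = 7:  E = -13.6057 × 3² / 7² = -2.49901 eV  ← matches
  n = 8:  E = -13.6057 × 3² / 8² = -1.91330 eV
  n = 9:  E = -13.6057 × 3² / 9² = -1.51174 eV

Checking against the measurement of -2.5 eV (2 sig figs), only n = 7 agrees:
E_7 = -2.49901 eV, which rounds to -2.5 eV ✓

Therefore n = 7.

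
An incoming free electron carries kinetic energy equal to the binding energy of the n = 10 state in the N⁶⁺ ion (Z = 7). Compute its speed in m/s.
1.53138e+06 m/s (or 0.510815% of c)

The binding energy at n = 10 for N⁶⁺ is:
E_10 = -13.6057 × 7²/10² = -6.66679300 eV
|E_10| = 6.66679300 eV

Convert to Joules:
KE = 6.66679300 eV × (1.602177 × 10⁻¹⁹ J/eV) = 1.0681382e-18 J

Using KE = ½mv²:
v = √(2·KE/m_e)
v = √(2 × 1.0681382e-18 J / 9.10938 × 10⁻³¹ kg)
v = 1.53138e+06 m/s

This is approximately 0.510815% the speed of light.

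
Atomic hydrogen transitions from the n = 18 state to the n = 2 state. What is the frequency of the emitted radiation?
8.12e+14 Hz

First, find the transition energy:
E_18 = -13.6057 / 18² = -0.04199 eV
E_2 = -13.6057 / 2² = -3.40143 eV
|ΔE| = |E_2 - E_18| = 3.35944 eV

Convert to Joules: E = 3.35944 eV × (1.602177 × 10⁻¹⁹ J/eV) = 5.3824e-19 J

Using E = hf:
f = E/h = 5.3824e-19 J / (6.62607 × 10⁻³⁴ J·s)
f = 8.12e+14 Hz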